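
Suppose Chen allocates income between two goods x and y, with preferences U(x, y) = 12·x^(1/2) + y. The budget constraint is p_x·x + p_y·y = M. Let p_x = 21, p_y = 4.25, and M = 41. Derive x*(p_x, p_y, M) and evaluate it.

Set MRS = p_x/p_y: 6·x^(−1/2) = p_x/p_y.
Thus x* = (6·p_y/p_x)² — independent of M — with the rest of income spent on y.
Plugging in: x* = (6·4.25/21)² = 1.4745.

x* = 1.4745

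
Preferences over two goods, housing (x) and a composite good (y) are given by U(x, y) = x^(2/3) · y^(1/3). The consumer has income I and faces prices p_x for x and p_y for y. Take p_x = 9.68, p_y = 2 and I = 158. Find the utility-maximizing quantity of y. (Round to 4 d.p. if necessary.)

y* = 26.3333

The MRS is 2·y/x. Set MRS = p_x/p_y.
Rearranging, p_y·y = (1/2)·p_x·x. Substituting into the budget gives p_x·x·(1 + (1/2)) = I.
Demand: x*(p_x,p_y,I) = 2/3·I/p_x and y* = 1/3·I/p_y.
At p_x=9.68, p_y=2, I=158: y* = 1/3·158/2 = 26.3333.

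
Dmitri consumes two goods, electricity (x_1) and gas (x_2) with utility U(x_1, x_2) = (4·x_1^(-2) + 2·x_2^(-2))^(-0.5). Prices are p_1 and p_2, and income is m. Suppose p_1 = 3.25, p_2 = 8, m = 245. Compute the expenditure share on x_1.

share on x_1 = 0.4087

From the CES first-order condition, 2·(x_2/x_1)^(3) = p_1/p_2.
Solve for the ratio: x_2/x_1 = [(1/2)·p_1/p_2]^(1/3).
Substitute x_2 = (x_2/x_1)·x_1 into the budget: x_1* = m/(p_1 + p_2·(x_2/x_1)).
Numerically x_2/x_1 = 0.587834, so x_1* = 245/(3.25 + 8·0.587834) = 30.8073 and x_2* = 0.587834·30.8073 = 18.1095.
Expenditure on x_1: 3.25·30.8073 = 100.1236; share = 0.4087.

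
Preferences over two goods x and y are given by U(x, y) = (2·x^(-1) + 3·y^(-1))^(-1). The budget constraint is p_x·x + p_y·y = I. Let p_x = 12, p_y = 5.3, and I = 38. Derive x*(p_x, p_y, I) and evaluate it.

x* = 1.7457

From the CES first-order condition, (2/3)·(y/x)^(2) = p_x/p_y.
Solve for the ratio: y/x = [(3/2)·p_x/p_y]^(0.5).
Substitute y = (y/x)·x into the budget: x* = I/(p_x + p_y·(y/x)).
Numerically y/x = 1.842885, so x* = 38/(12 + 5.3·1.842885) = 1.7457.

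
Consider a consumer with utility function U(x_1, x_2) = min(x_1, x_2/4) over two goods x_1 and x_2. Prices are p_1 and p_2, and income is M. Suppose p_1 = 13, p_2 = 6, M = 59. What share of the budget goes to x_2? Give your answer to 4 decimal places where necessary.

share on x_2 = 0.6486

Here 13 + 4·6 = 37, giving x_1* = 1.5946 and x_2* = 6.3784.
Expenditure on x_2: 6·6.3784 = 38.2703; share = 0.6486.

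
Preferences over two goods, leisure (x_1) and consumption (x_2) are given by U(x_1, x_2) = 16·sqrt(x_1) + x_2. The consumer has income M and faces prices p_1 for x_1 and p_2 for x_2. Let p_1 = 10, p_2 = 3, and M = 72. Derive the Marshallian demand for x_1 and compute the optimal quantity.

MU_x_1 = 8/√x_1, MU_x_2 = 1. Tangency: 8/√x_1 = p_1/p_2.
Thus x_1* = (8·p_2/p_1)² — independent of M — with the rest of income spent on x_2.
Plugging in: x_1* = (8·3/10)² = 5.76.

x_1* = 5.76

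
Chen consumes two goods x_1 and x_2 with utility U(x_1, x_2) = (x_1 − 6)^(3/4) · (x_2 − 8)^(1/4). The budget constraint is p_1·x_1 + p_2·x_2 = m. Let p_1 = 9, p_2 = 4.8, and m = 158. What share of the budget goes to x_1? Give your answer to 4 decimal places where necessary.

share on x_1 = 0.6532

This is Cobb-Douglas in (x_1−6, x_2−8): tangency gives 0.75·p_2·(x_2−8) = 0.25·p_1·(x_1−6).
Substituting into the budget: x_1* = 6 + 0.75·(m − 6·p_1 − 8·p_2)/p_1, and x_2* = 8 + 0.25·(…)/p_2.
Discretionary income = 158 − 6·9 − 8·4.8 = 65.6; x_1* = 6 + 0.75·65.6/9 = 11.4667; x_2* = 8 + 0.25·65.6/4.8 = 11.4167.
Expenditure on x_1: 9·11.4667 = 103.2; share = 0.6532.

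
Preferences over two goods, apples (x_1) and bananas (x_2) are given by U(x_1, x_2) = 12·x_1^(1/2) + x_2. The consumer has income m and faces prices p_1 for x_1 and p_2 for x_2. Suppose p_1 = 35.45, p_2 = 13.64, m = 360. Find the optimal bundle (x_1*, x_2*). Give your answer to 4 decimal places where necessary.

Set MRS = p_1/p_2: 6·x_1^(−1/2) = p_1/p_2.
Thus x_1* = (6·p_2/p_1)² — independent of m — with the rest of income spent on x_2.
Plugging in: x_1* = (6·13.64/35.45)² = 5.3297, x_2* = 12.5413.

x_1* = 5.3297, x_2* = 12.5413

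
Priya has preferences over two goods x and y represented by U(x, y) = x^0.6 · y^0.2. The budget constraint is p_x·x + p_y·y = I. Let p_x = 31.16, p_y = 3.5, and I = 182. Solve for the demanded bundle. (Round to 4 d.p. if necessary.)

x* = 4.3806, y* = 13

Tangency: MRS = 3·y/x = p_x/p_y.
So 0.6·p_y·y = 0.2·p_x·x; combined with the budget, a share 0.75 of income goes to x.
Demand: x*(p_x,p_y,I) = 0.75·I/p_x and y* = 0.25·I/p_y.
At p_x=31.16, p_y=3.5, I=182: x* = 0.75·182/31.16 = 4.3806, y* = 13.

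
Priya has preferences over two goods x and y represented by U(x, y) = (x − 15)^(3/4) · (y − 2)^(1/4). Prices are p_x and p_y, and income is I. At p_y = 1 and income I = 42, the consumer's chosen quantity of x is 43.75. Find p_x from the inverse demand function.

p_x = 0.75

Let x' = x−15, y' = y−2. MRS = 3·y'/x' = p_x/p_y.
Substituting into the budget: x* = 15 + 0.75·(I − 15·p_x − 2·p_y)/p_x, and y* = 2 + 0.25·(…)/p_y.
Set x* = 43.75 in the demand function and solve for p_x: p_x = 0.75.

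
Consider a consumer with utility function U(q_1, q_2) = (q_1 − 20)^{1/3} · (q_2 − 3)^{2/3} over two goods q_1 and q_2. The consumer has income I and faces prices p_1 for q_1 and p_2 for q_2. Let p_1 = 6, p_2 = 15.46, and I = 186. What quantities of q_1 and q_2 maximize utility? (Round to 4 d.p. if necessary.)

This is Cobb-Douglas in (q_1−20, q_2−3): tangency gives 1/3·p_2·(q_2−3) = 2/3·p_1·(q_1−20).
Substituting into the budget: q_1* = 20 + 1/3·(I − 20·p_1 − 3·p_2)/p_1, and q_2* = 3 + 2/3·(…)/p_2.
Discretionary income = 186 − 20·6 − 3·15.46 = 19.62; q_1* = 20 + 1/3·19.62/6 = 21.09; q_2* = 3 + 2/3·19.62/15.46 = 3.8461.

q_1* = 21.09, q_2* = 3.8461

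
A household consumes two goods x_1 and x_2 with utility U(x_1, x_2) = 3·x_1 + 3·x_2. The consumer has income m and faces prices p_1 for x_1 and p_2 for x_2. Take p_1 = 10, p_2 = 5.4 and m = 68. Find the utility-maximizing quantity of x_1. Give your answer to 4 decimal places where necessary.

Linear utility — the consumer picks whichever good has higher MU/price: 3/10 = 0.3 vs 3/5.4 = 0.5556.
x_2 gives more utility per dollar, so spend all income on x_2: x_2* = m/p_2, x_1* = 0.
Numerically: x_1* = 0, x_2* = 12.5926.

x_1* = 0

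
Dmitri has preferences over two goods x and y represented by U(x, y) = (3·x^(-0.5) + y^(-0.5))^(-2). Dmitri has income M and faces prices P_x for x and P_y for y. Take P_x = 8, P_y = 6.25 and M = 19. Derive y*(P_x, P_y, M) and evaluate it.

With the ratio pinned down, the budget gives x* = M/(P_x + P_y·(y/x)) and y* = (y/x)·x*.
Numerically y/x = 0.566751, so x* = 19/(8 + 6.25·0.566751) = 1.6461 and y* = 0.566751·1.6461 = 0.9329.

y* = 0.9329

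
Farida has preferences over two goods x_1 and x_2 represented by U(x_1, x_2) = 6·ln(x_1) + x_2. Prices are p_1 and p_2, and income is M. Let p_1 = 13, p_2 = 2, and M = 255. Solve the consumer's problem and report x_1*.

MU_x_1 = 6/x_1, MU_x_2 = 1. Tangency: 6/x_1 = p_1/p_2.
So x_1*(p_1,p_2) = 6·p_2/p_1, independent of income; and x_2* = (M − 6·p_2)/p_2.
At the given prices: x_1* = 6·2/13 = 0.9231.

x_1* = 0.9231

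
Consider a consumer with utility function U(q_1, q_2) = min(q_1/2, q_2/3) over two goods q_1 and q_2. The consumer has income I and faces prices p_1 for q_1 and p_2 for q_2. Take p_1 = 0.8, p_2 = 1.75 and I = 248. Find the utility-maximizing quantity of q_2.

q_2* = 108.6131

Demand: q_1*(p_1,p_2,I) = 2·I/(2·p_1 + 3·p_2), q_2* = 3·I/(2·p_1 + 3·p_2).
Here 2·0.8 + 3·1.75 = 6.85, giving q_2* = 108.6131.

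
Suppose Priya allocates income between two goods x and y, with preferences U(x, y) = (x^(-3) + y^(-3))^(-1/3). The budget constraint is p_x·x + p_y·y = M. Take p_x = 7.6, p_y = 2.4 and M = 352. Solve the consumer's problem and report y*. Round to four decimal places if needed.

MU_x ∝ x^(-4), MU_y ∝ y^(-4), so MRS = (y/x)^(4) = p_x/p_y.
Solve for the ratio: y/x = [p_x/p_y]^(0.25).
With the ratio pinned down, the budget gives x* = M/(p_x + p_y·(y/x)) and y* = (y/x)·x*.
Numerically y/x = 1.333984, so x* = 352/(7.6 + 2.4·1.333984) = 32.5879 and y* = 1.333984·32.5879 = 43.4717.

y* = 43.4717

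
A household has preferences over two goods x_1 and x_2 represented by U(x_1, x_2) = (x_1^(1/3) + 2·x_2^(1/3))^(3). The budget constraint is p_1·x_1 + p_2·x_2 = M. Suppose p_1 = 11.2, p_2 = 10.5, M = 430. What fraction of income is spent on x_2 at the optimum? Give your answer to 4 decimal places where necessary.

MU_x_1 ∝ x_1^(-2/3), MU_x_2 ∝ 2·x_2^(-2/3), so MRS = (1/2)·(x_2/x_1)^(2/3) = p_1/p_2.
Solve for the ratio: x_2/x_1 = [2·p_1/p_2]^(1.5).
With the ratio pinned down, the budget gives x_1* = M/(p_1 + p_2·(x_2/x_1)) and x_2* = (x_2/x_1)·x_1*.
Numerically x_2/x_1 = 3.115933, so x_1* = 430/(11.2 + 10.5·3.115933) = 9.7911 and x_2* = 3.115933·9.7911 = 30.5085.
Expenditure on x_2: 10.5·30.5085 = 320.3393; share = 0.745.

share on x_2 = 0.745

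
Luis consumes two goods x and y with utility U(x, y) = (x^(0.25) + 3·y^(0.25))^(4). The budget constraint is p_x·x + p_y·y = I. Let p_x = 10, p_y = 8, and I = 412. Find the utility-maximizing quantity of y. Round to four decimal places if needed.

With the ratio pinned down, the budget gives x* = I/(p_x + p_y·(y/x)) and y* = (y/x)·x*.
Numerically y/x = 5.826061, so x* = 412/(10 + 8·5.826061) = 7.2781 and y* = 5.826061·7.2781 = 42.4024.

y* = 42.4024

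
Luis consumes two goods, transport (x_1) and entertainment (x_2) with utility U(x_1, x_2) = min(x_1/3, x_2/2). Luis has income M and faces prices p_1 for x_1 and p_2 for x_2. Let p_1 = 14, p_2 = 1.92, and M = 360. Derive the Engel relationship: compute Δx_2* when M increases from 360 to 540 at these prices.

Δx_2* = 7.8534

Leontief preferences: the optimum is at the kink where x_1/3 = x_2/2, i.e. x_2 = (2/3)·x_1.
Budget: p_1·x_1 + p_2·(2/3)·x_1 = M, so (3·p_1 + 2·p_2)·x_1 = 3·M.
Demand: x_1*(p_1,p_2,M) = 3·M/(3·p_1 + 2·p_2), x_2* = 2·M/(3·p_1 + 2·p_2).
Here 3·14 + 2·1.92 = 45.84, giving x_2* = 15.7068.
At M' = 540: x_2* = 23.5602. Change: 23.5602 − 15.7068 = 7.8534.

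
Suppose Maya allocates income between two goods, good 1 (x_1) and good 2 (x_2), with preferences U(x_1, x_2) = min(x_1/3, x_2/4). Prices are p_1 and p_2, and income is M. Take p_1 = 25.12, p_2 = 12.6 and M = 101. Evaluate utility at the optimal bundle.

Demand: x_1*(p_1,p_2,M) = 3·M/(3·p_1 + 4·p_2), x_2* = 4·M/(3·p_1 + 4·p_2).
Here 3·25.12 + 4·12.6 = 125.76, giving x_1* = 2.4094 and x_2* = 3.2125.
Utility at the optimum: U(2.4094, 3.2125) = 0.8031.

V = 0.8031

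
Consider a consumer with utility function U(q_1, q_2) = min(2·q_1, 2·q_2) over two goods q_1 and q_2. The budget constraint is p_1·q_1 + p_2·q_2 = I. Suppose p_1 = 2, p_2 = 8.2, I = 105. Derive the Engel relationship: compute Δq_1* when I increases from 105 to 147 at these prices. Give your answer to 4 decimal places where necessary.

Δq_1* = 4.1176

Demand: q_1*(p_1,p_2,I) = 2·I/(2·p_1 + 2·p_2), q_2* = 2·I/(2·p_1 + 2·p_2).
Here 2·2 + 2·8.2 = 20.4, giving q_1* = 10.2941.
At I' = 147: q_1* = 14.4118. Change: 14.4118 − 10.2941 = 4.1176.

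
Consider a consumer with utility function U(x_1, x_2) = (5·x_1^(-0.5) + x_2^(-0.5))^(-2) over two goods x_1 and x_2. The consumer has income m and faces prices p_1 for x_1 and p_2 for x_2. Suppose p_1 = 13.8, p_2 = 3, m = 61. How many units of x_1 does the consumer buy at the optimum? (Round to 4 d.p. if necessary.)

MU_x_1 ∝ 5·x_1^(-1.5), MU_x_2 ∝ x_2^(-1.5), so MRS = 5·(x_2/x_1)^(1.5) = p_1/p_2.
Hence x_2/x_1 = ((1/5)·p_1/p_2)^(1/(1.5)), i.e. raised to the 2/3 power.
With the ratio pinned down, the budget gives x_1* = m/(p_1 + p_2·(x_2/x_1)) and x_2* = (x_2/x_1)·x_1*.
Numerically x_2/x_1 = 0.945929, so x_1* = 61/(13.8 + 3·0.945929) = 3.6664.

x_1* = 3.6664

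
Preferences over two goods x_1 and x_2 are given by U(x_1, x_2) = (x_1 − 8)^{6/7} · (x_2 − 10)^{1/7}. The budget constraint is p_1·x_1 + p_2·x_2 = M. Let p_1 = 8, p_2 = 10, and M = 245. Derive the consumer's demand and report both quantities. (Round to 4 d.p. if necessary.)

MRS = 6·(x_2−10)/(x_1−8). Tangency with p_1/p_2 gives x_2−10 = (1/6)·(p_1/p_2)·(x_1−8).
Substituting into the budget: x_1* = 8 + 6/7·(M − 8·p_1 − 10·p_2)/p_1, and x_2* = 10 + 1/7·(…)/p_2.
Discretionary income = 245 − 8·8 − 10·10 = 81; x_1* = 8 + 6/7·81/8 = 16.6786; x_2* = 10 + 1/7·81/10 = 11.1571.

x_1* = 16.6786, x_2* = 11.1571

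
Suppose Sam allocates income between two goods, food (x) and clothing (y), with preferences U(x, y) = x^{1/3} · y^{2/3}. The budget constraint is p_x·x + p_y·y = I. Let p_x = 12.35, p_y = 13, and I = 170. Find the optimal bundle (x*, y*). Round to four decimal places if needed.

MU_x/MU_y = (1/3·y)/(2/3·x); tangency sets this equal to p_x/p_y.
Rearranging, p_y·y = 2·p_x·x. Substituting into the budget gives p_x·x·(1 + 2) = I.
Demand: x*(p_x,p_y,I) = 1/3·I/p_x and y* = 2/3·I/p_y.
At p_x=12.35, p_y=13, I=170: x* = 1/3·170/12.35 = 4.5884, y* = 8.7179.

x* = 4.5884, y* = 8.7179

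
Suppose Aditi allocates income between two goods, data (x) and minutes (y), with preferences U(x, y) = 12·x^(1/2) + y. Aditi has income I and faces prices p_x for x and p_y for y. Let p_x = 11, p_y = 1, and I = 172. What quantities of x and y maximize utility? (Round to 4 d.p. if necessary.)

x* = 0.2975, y* = 168.7273

MU_x = 6/√x, MU_y = 1. Tangency: 6/√x = p_x/p_y.
Thus x* = (6·p_y/p_x)² — independent of I — with the rest of income spent on y.
Plugging in: x* = (6·1/11)² = 0.2975, y* = 168.7273.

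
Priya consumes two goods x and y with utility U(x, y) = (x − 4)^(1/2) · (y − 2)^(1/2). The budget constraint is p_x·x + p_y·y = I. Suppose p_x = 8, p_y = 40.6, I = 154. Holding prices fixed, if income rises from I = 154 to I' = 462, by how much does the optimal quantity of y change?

MRS = (y−2)/(x−4). Tangency with p_x/p_y gives y−2 = (p_x/p_y)·(x−4).
Substituting into the budget: x* = 4 + 0.5·(I − 4·p_x − 2·p_y)/p_x, and y* = 2 + 0.5·(…)/p_y.
Discretionary income = 154 − 4·8 − 2·40.6 = 40.8; y* = 2 + 0.5·40.8/40.6 = 2.5025.
At I' = 462: y* = 6.2956. Change: 6.2956 − 2.5025 = 3.7931.

Δy* = 3.7931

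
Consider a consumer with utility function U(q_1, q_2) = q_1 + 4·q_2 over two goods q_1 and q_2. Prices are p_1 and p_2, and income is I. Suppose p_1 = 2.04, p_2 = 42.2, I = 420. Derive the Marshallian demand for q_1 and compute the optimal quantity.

Linear utility — the consumer picks whichever good has higher MU/price: 1/2.04 = 0.4902 vs 4/42.2 = 0.0948.
q_1 gives more utility per dollar, so spend all income on q_1: q_1* = I/p_1, q_2* = 0.
Numerically: q_1* = 205.8824, q_2* = 0.

q_1* = 205.8824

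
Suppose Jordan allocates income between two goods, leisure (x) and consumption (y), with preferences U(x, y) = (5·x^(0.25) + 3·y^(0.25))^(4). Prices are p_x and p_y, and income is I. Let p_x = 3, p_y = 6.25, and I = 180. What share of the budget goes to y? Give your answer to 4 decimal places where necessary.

share on y = 0.2838

MRS = MU_x/MU_y = (5/3)·(y/x)^(0.75). Set equal to p_x/p_y.
Solve for the ratio: y/x = [(3/5)·p_x/p_y]^(4/3).
With the ratio pinned down, the budget gives x* = I/(p_x + p_y·(y/x)) and y* = (y/x)·x*.
Numerically y/x = 0.190191, so x* = 180/(3 + 6.25·0.190191) = 42.9728 and y* = 0.190191·42.9728 = 8.173.
Expenditure on y: 6.25·8.173 = 51.0815; share = 0.2838.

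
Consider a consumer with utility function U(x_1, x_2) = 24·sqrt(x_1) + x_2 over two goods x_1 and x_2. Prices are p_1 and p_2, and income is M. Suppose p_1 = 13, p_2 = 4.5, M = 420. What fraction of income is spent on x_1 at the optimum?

share on x_1 = 0.5341

MU_x_1 = 12/√x_1, MU_x_2 = 1. Tangency: 12/√x_1 = p_1/p_2.
Solve: √x_1 = 12·p_2/p_1, so x_1*(p_1,p_2) = (12·p_2/p_1)², and x_2* = (M − p_1·x_1*)/p_2.
Plugging in: x_1* = (12·4.5/13)² = 17.2544, x_2* = 43.4872.
Expenditure on x_1: 13·17.2544 = 224.3077; share = 0.5341.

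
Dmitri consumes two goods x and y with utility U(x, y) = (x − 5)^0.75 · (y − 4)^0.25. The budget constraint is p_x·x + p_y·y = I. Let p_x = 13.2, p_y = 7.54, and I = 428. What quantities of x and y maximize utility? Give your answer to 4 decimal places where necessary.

This is Cobb-Douglas in (x−5, y−4): tangency gives 0.75·p_y·(y−4) = 0.25·p_x·(x−5).
Substituting into the budget: x* = 5 + 0.75·(I − 5·p_x − 4·p_y)/p_x, and y* = 4 + 0.25·(…)/p_y.
Discretionary income = 428 − 5·13.2 − 4·7.54 = 331.84; x* = 5 + 0.75·331.84/13.2 = 23.8545; y* = 4 + 0.25·331.84/7.54 = 15.0027.

x* = 23.8545, y* = 15.0027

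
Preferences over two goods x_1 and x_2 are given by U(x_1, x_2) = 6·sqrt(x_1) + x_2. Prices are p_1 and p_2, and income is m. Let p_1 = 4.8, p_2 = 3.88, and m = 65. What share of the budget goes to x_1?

MU_x_1 = 3/√x_1, MU_x_2 = 1. Tangency: 3/√x_1 = p_1/p_2.
Thus x_1* = (3·p_2/p_1)² — independent of m — with the rest of income spent on x_2.
Plugging in: x_1* = (3·3.88/4.8)² = 5.8806, x_2* = 9.4776.
Expenditure on x_1: 4.8·5.8806 = 28.227; share = 0.4343.

share on x_1 = 0.4343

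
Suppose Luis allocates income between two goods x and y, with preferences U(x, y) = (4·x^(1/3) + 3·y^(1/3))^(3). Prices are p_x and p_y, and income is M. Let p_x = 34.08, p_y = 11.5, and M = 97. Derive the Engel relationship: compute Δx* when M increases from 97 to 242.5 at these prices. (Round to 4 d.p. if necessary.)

With the ratio pinned down, the budget gives x* = M/(p_x + p_y·(y/x)) and y* = (y/x)·x*.
Numerically y/x = 3.313558, so x* = 97/(34.08 + 11.5·3.313558) = 1.3438.
At M' = 242.5: x* = 3.3594. Change: 3.3594 − 1.3438 = 2.0156.

Δx* = 2.0156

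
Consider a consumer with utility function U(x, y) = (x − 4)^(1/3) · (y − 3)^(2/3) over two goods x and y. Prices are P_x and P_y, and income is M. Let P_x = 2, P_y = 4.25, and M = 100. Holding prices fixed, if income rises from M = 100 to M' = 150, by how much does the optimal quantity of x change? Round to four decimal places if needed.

This is Cobb-Douglas in (x−4, y−3): tangency gives 1/3·P_y·(y−3) = 2/3·P_x·(x−4).
Substituting into the budget: x* = 4 + 1/3·(M − 4·P_x − 3·P_y)/P_x, and y* = 3 + 2/3·(…)/P_y.
Discretionary income = 100 − 4·2 − 3·4.25 = 79.25; x* = 4 + 1/3·79.25/2 = 17.2083.
At M' = 150: x* = 25.5417. Change: 25.5417 − 17.2083 = 8.3333.

Δx* = 8.3333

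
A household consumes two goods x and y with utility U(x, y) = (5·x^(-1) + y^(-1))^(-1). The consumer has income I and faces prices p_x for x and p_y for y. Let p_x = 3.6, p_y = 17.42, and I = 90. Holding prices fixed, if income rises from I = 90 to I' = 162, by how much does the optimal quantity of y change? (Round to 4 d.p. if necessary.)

Δy* = 2.0497

MRS = MU_x/MU_y = 5·(y/x)^(2). Set equal to p_x/p_y.
Hence y/x = ((1/5)·p_x/p_y)^(1/(2)), i.e. raised to the 0.5 power.
Substitute y = (y/x)·x into the budget: x* = I/(p_x + p_y·(y/x)).
Numerically y/x = 0.203302, so x* = 90/(3.6 + 17.42·0.203302) = 12.6024 and y* = 0.203302·12.6024 = 2.5621.
At I' = 162: y* = 4.6118. Change: 4.6118 − 2.5621 = 2.0497.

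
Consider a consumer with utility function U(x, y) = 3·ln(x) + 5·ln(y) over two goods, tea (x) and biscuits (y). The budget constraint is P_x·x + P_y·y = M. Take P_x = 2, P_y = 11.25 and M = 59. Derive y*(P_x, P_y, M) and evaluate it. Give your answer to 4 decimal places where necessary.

y* = 3.2778

MU_x/MU_y = (3·y)/(5·x); tangency sets this equal to P_x/P_y.
Rearranging, P_y·y = (5/3)·P_x·x. Substituting into the budget gives P_x·x·(1 + (5/3)) = M.
Demand: x*(P_x,P_y,M) = 0.375·M/P_x and y* = 0.625·M/P_y.
At P_x=2, P_y=11.25, M=59: y* = 0.625·59/11.25 = 3.2778.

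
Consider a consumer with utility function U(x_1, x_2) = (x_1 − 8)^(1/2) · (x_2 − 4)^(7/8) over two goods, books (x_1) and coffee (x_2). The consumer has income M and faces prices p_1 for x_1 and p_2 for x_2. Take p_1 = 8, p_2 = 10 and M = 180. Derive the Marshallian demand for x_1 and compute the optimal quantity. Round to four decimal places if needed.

x_1* = 11.4545

MRS = (4/7)·(x_2−4)/(x_1−8). Tangency with p_1/p_2 gives x_2−4 = (7/4)·(p_1/p_2)·(x_1−8).
Substituting into the budget: x_1* = 8 + 4/11·(M − 8·p_1 − 4·p_2)/p_1, and x_2* = 4 + 7/11·(…)/p_2.
Discretionary income = 180 − 8·8 − 4·10 = 76; x_1* = 8 + 4/11·76/8 = 11.4545.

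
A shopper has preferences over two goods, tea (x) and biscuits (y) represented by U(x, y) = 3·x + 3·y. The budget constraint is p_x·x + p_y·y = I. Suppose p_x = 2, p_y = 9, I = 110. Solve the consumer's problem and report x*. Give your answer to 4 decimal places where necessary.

x* = 55

Perfect substitutes: compare marginal utility per dollar. 3/p_x vs 3/p_y → 1.5 vs 0.3333.
x gives more utility per dollar, so spend all income on x: x* = I/p_x, y* = 0.
Numerically: x* = 55, y* = 0.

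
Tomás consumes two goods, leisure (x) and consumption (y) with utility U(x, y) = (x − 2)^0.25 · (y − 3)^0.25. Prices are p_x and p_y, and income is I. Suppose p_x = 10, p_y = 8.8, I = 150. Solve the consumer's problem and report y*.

This is Cobb-Douglas in (x−2, y−3): tangency gives 0.25·p_y·(y−3) = 0.25·p_x·(x−2).
After buying the subsistence bundle (2, 3), a share 0.5 of the remaining income goes to x: x* = 2 + 0.5·(I − 2p_x − 3p_y)/p_x.
Discretionary income = 150 − 2·10 − 3·8.8 = 103.6; y* = 3 + 0.5·103.6/8.8 = 8.8864.

y* = 8.8864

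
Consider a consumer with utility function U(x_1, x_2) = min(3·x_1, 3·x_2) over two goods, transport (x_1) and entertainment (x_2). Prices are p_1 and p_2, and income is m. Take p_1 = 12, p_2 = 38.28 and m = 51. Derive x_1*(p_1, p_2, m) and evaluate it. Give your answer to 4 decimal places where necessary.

x_1* = 1.0143

Leontief preferences: the optimum is at the kink where x_1/3 = x_2/3, i.e. x_2 = x_1.
Budget: p_1·x_1 + p_2·x_1 = m, so (3·p_1 + 3·p_2)·x_1 = 3·m.
Demand: x_1*(p_1,p_2,m) = 3·m/(3·p_1 + 3·p_2), x_2* = 3·m/(3·p_1 + 3·p_2).
Here 3·12 + 3·38.28 = 150.84, giving x_1* = 1.0143.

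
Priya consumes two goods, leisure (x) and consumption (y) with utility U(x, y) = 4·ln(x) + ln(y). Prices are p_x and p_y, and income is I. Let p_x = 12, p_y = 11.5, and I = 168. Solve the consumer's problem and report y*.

y* = 2.9217

Tangency: MRS = 4·y/x = p_x/p_y.
Rearranging, p_y·y = (1/4)·p_x·x. Substituting into the budget gives p_x·x·(1 + (1/4)) = I.
Demand: x*(p_x,p_y,I) = 0.8·I/p_x and y* = 0.2·I/p_y.
At p_x=12, p_y=11.5, I=168: y* = 0.2·168/11.5 = 2.9217.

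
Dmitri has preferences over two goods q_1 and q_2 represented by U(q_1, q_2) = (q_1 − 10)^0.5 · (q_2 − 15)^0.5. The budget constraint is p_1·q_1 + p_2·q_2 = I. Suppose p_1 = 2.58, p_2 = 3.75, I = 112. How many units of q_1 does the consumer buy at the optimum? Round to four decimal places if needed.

Let q_1' = q_1−10, q_2' = q_2−15. MRS = q_2'/q_1' = p_1/p_2.
Substituting into the budget: q_1* = 10 + 0.5·(I − 10·p_1 − 15·p_2)/p_1, and q_2* = 15 + 0.5·(…)/p_2.
Discretionary income = 112 − 10·2.58 − 15·3.75 = 29.95; q_1* = 10 + 0.5·29.95/2.58 = 15.8043.

q_1* = 15.8043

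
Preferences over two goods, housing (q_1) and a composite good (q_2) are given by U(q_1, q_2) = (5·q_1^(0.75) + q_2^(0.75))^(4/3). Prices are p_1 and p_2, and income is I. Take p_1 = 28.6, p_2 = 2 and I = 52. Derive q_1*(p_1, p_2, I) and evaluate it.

q_1* = 0.3202

With the ratio pinned down, the budget gives q_1* = I/(p_1 + p_2·(q_2/q_1)) and q_2* = (q_2/q_1)·q_1*.
Numerically q_2/q_1 = 66.905856, so q_1* = 52/(28.6 + 2·66.905856) = 0.3202.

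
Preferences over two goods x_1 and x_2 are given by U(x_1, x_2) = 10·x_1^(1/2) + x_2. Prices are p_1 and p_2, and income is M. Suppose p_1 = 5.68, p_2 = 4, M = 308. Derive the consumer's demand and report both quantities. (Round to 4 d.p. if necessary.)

Solve: √x_1 = 5·p_2/p_1, so x_1*(p_1,p_2) = (5·p_2/p_1)², and x_2* = (M − p_1·x_1*)/p_2.
Plugging in: x_1* = (5·4/5.68)² = 12.3983, x_2* = 59.3944.

x_1* = 12.3983, x_2* = 59.3944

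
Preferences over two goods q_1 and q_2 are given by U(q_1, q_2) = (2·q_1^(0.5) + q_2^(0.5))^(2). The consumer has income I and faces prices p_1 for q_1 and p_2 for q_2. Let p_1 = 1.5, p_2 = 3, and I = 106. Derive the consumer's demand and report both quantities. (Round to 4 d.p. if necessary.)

q_1* = 62.8148, q_2* = 3.9259

With the ratio pinned down, the budget gives q_1* = I/(p_1 + p_2·(q_2/q_1)) and q_2* = (q_2/q_1)·q_1*.
Numerically q_2/q_1 = 0.0625, so q_1* = 106/(1.5 + 3·0.0625) = 62.8148 and q_2* = 0.0625·62.8148 = 3.9259.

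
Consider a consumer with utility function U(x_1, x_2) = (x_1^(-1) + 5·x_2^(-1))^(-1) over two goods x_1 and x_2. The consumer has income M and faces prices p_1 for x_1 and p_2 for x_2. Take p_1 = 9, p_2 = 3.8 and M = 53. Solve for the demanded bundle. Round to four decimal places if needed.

From the CES first-order condition, (1/5)·(x_2/x_1)^(2) = p_1/p_2.
Solve for the ratio: x_2/x_1 = [5·p_1/p_2]^(0.5).
With the ratio pinned down, the budget gives x_1* = M/(p_1 + p_2·(x_2/x_1)) and x_2* = (x_2/x_1)·x_1*.
Numerically x_2/x_1 = 3.441236, so x_1* = 53/(9 + 3.8·3.441236) = 2.4007 and x_2* = 3.441236·2.4007 = 8.2614.

x_1* = 2.4007, x_2* = 8.2614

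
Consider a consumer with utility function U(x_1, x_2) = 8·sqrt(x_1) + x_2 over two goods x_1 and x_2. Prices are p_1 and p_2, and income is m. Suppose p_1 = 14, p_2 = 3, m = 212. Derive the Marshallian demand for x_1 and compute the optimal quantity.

x_1* = 0.7347

MU_x_1 = 4/√x_1, MU_x_2 = 1. Tangency: 4/√x_1 = p_1/p_2.
Solve: √x_1 = 4·p_2/p_1, so x_1*(p_1,p_2) = (4·p_2/p_1)², and x_2* = (m − p_1·x_1*)/p_2.
Plugging in: x_1* = (4·3/14)² = 0.7347.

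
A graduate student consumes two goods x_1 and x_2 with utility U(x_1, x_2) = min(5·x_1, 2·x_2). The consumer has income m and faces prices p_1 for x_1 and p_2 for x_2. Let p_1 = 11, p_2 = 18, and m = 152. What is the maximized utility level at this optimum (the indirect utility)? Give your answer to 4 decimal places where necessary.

Leontief preferences: the optimum is at the kink where x_1/2 = x_2/5, i.e. x_2 = (5/2)·x_1.
Budget: p_1·x_1 + p_2·(5/2)·x_1 = m, so (2·p_1 + 5·p_2)·x_1 = 2·m.
Demand: x_1*(p_1,p_2,m) = 2·m/(2·p_1 + 5·p_2), x_2* = 5·m/(2·p_1 + 5·p_2).
Here 2·11 + 5·18 = 112, giving x_1* = 2.7143 and x_2* = 6.7857.
Utility at the optimum: U(2.7143, 6.7857) = 13.5714.

V = 13.5714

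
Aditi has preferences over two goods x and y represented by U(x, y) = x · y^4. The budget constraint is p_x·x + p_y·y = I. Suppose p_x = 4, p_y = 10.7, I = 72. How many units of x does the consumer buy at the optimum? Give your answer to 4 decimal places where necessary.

x* = 3.6

Tangency: MRS = (1/4)·y/x = p_x/p_y.
Rearranging, p_y·y = 4·p_x·x. Substituting into the budget gives p_x·x·(1 + 4) = I.
Demand: x*(p_x,p_y,I) = 0.2·I/p_x and y* = 0.8·I/p_y.
At p_x=4, p_y=10.7, I=72: x* = 0.2·72/4 = 3.6.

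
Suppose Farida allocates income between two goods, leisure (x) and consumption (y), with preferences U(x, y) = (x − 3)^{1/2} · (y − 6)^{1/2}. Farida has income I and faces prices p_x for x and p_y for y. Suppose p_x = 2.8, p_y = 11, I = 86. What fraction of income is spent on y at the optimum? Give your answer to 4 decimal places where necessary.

share on y = 0.8349

MRS = (y−6)/(x−3). Tangency with p_x/p_y gives y−6 = (p_x/p_y)·(x−3).
Substituting into the budget: x* = 3 + 0.5·(I − 3·p_x − 6·p_y)/p_x, and y* = 6 + 0.5·(…)/p_y.
Discretionary income = 86 − 3·2.8 − 6·11 = 11.6; x* = 3 + 0.5·11.6/2.8 = 5.0714; y* = 6 + 0.5·11.6/11 = 6.5273.
Expenditure on y: 11·6.5273 = 71.8; share = 0.8349.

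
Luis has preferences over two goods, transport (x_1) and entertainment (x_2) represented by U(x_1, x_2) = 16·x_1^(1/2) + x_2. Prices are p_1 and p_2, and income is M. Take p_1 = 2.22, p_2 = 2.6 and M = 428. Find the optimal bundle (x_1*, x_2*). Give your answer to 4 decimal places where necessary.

x_1* = 87.7851, x_2* = 89.6604

Utility is quasi-linear in x_2; the FOC for x_1 is 8/√x_1 = p_1/p_2.
Solve: √x_1 = 8·p_2/p_1, so x_1*(p_1,p_2) = (8·p_2/p_1)², and x_2* = (M − p_1·x_1*)/p_2.
Plugging in: x_1* = (8·2.6/2.22)² = 87.7851, x_2* = 89.6604.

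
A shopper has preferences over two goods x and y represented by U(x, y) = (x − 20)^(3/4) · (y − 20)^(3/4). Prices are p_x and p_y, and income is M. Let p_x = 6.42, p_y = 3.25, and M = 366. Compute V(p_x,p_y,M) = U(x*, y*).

V = 82.1207

MRS = (y−20)/(x−20). Tangency with p_x/p_y gives y−20 = (p_x/p_y)·(x−20).
After buying the subsistence bundle (20, 20), a share 0.5 of the remaining income goes to x: x* = 20 + 0.5·(M − 20p_x − 20p_y)/p_x.
Discretionary income = 366 − 20·6.42 − 20·3.25 = 172.6; x* = 20 + 0.5·172.6/6.42 = 33.4424; y* = 20 + 0.5·172.6/3.25 = 46.5538.
Utility at the optimum: U(33.4424, 46.5538) = 82.1207.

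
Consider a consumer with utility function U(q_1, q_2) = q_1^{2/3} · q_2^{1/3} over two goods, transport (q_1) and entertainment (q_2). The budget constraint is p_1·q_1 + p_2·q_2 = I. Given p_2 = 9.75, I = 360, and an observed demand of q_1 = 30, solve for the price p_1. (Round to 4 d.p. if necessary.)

p_1 = 8

The MRS is 2·q_2/q_1. Set MRS = p_1/p_2.
Rearranging, p_2·q_2 = (1/2)·p_1·q_1. Substituting into the budget gives p_1·q_1·(1 + (1/2)) = I.
Demand: q_1*(p_1,p_2,I) = 2/3·I/p_1 and q_2* = 1/3·I/p_2.
Set q_1* = 30 in the demand function and solve for p_1: p_1 = 8.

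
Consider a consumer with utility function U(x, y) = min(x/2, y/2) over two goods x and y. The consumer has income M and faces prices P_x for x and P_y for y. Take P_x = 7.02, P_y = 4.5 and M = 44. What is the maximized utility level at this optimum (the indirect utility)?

V = 1.9097

Demand: x*(P_x,P_y,M) = 2·M/(2·P_x + 2·P_y), y* = 2·M/(2·P_x + 2·P_y).
Here 2·7.02 + 2·4.5 = 23.04, giving x* = 3.8194 and y* = 3.8194.
Utility at the optimum: U(3.8194, 3.8194) = 1.9097.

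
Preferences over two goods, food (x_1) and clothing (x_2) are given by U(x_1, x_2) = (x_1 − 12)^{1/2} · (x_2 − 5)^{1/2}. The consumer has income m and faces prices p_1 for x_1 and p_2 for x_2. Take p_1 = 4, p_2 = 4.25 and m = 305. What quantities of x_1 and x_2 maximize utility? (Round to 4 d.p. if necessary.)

x_1* = 41.4688, x_2* = 32.7353

This is Cobb-Douglas in (x_1−12, x_2−5): tangency gives 0.5·p_2·(x_2−5) = 0.5·p_1·(x_1−12).
Substituting into the budget: x_1* = 12 + 0.5·(m − 12·p_1 − 5·p_2)/p_1, and x_2* = 5 + 0.5·(…)/p_2.
Discretionary income = 305 − 12·4 − 5·4.25 = 235.75; x_1* = 12 + 0.5·235.75/4 = 41.4688; x_2* = 5 + 0.5·235.75/4.25 = 32.7353.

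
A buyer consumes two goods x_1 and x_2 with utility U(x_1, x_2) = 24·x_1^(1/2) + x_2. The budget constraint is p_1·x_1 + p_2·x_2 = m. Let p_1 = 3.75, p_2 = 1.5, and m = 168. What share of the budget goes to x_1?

share on x_1 = 0.5143

Thus x_1* = (12·p_2/p_1)² — independent of m — with the rest of income spent on x_2.
Plugging in: x_1* = (12·1.5/3.75)² = 23.04, x_2* = 54.4.
Expenditure on x_1: 3.75·23.04 = 86.4; share = 0.5143.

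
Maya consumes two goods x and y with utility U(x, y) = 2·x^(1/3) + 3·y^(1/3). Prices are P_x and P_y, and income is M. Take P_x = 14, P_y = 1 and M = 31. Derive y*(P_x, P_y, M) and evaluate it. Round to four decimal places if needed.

y* = 27.0629

From the CES first-order condition, (2/3)·(y/x)^(2/3) = P_x/P_y.
Hence y/x = ((3/2)·P_x/P_y)^(1/(2/3)), i.e. raised to the 1.5 power.
Substitute y = (y/x)·x into the budget: x* = M/(P_x + P_y·(y/x)).
Numerically y/x = 96.23409, so x* = 31/(14 + 1·96.23409) = 0.2812 and y* = 96.23409·0.2812 = 27.0629.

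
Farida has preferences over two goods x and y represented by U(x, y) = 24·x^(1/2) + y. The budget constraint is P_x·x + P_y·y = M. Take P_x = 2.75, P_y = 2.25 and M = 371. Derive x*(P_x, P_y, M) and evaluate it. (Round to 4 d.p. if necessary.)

MU_x = 12/√x, MU_y = 1. Tangency: 12/√x = P_x/P_y.
Solve: √x = 12·P_y/P_x, so x*(P_x,P_y) = (12·P_y/P_x)², and y* = (M − P_x·x*)/P_y.
Plugging in: x* = (12·2.25/2.75)² = 96.3967.

x* = 96.3967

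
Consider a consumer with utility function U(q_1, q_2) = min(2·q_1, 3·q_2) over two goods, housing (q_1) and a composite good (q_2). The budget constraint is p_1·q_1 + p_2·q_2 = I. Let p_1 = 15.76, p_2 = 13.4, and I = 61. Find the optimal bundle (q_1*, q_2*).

q_1* = 2.4703, q_2* = 1.6469

With perfect complements, no substitution: consume in ratio q_1:q_2 = 3:2.
Budget: p_1·q_1 + p_2·(2/3)·q_1 = I, so (3·p_1 + 2·p_2)·q_1 = 3·I.
Demand: q_1*(p_1,p_2,I) = 3·I/(3·p_1 + 2·p_2), q_2* = 2·I/(3·p_1 + 2·p_2).
Here 3·15.76 + 2·13.4 = 74.08, giving q_1* = 2.4703 and q_2* = 1.6469.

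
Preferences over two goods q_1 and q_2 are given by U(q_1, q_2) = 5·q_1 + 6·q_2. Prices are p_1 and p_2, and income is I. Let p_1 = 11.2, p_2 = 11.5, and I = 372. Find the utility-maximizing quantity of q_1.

Linear utility — the consumer picks whichever good has higher MU/price: 5/11.2 = 0.4464 vs 6/11.5 = 0.5217.
q_2 gives more utility per dollar, so spend all income on q_2: q_2* = I/p_2, q_1* = 0.
Numerically: q_1* = 0, q_2* = 32.3478.

q_1* = 0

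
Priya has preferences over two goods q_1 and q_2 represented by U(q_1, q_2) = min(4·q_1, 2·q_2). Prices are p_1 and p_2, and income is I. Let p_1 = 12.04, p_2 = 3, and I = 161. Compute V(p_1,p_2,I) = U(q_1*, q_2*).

V = 35.6984

Demand: q_1*(p_1,p_2,I) = 2·I/(2·p_1 + 4·p_2), q_2* = 4·I/(2·p_1 + 4·p_2).
Here 2·12.04 + 4·3 = 36.08, giving q_1* = 8.9246 and q_2* = 17.8492.
Utility at the optimum: U(8.9246, 17.8492) = 35.6984.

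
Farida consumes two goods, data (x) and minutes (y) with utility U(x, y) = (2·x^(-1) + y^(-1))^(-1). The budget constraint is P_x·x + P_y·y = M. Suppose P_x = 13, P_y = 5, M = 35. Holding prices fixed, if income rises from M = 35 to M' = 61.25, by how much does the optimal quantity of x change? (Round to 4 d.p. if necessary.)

Δx* = 1.4037

From the CES first-order condition, 2·(y/x)^(2) = P_x/P_y.
Hence y/x = ((1/2)·P_x/P_y)^(1/(2)), i.e. raised to the 0.5 power.
With the ratio pinned down, the budget gives x* = M/(P_x + P_y·(y/x)) and y* = (y/x)·x*.
Numerically y/x = 1.140175, so x* = 35/(13 + 5·1.140175) = 1.8716.
At M' = 61.25: x* = 3.2752. Change: 3.2752 − 1.8716 = 1.4037.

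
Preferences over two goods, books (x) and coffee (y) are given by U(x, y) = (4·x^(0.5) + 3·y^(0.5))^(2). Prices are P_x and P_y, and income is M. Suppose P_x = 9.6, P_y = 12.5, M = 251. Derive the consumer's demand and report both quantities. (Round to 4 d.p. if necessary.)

x* = 18.2583, y* = 6.0577

MU_x ∝ 4·x^(-0.5), MU_y ∝ 3·y^(-0.5), so MRS = (4/3)·(y/x)^(0.5) = P_x/P_y.
Hence y/x = ((3/4)·P_x/P_y)^(1/(0.5)), i.e. raised to the 2 power.
Substitute y = (y/x)·x into the budget: x* = M/(P_x + P_y·(y/x)).
Numerically y/x = 0.331776, so x* = 251/(9.6 + 12.5·0.331776) = 18.2583 and y* = 0.331776·18.2583 = 6.0577.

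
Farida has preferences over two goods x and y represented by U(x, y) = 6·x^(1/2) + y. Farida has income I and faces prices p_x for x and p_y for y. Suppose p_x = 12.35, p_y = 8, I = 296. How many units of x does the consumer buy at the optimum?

x* = 3.7765

MU_x = 3/√x, MU_y = 1. Tangency: 3/√x = p_x/p_y.
Solve: √x = 3·p_y/p_x, so x*(p_x,p_y) = (3·p_y/p_x)², and y* = (I − p_x·x*)/p_y.
Plugging in: x* = (3·8/12.35)² = 3.7765.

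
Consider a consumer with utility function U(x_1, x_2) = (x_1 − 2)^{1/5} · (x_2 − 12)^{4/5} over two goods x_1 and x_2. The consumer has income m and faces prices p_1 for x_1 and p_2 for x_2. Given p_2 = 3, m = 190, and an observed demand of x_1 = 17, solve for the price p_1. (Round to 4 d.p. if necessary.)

MRS = (1/4)·(x_2−12)/(x_1−2). Tangency with p_1/p_2 gives x_2−12 = 4·(p_1/p_2)·(x_1−2).
Substituting into the budget: x_1* = 2 + 0.2·(m − 2·p_1 − 12·p_2)/p_1, and x_2* = 12 + 0.8·(…)/p_2.
Set x_1* = 17 in the demand function and solve for p_1: p_1 = 2.

p_1 = 2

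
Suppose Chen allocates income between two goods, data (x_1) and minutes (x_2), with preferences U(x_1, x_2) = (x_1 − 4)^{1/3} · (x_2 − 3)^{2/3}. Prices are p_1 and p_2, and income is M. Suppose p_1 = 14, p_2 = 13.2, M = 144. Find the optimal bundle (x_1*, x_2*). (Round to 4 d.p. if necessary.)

This is Cobb-Douglas in (x_1−4, x_2−3): tangency gives 1/3·p_2·(x_2−3) = 2/3·p_1·(x_1−4).
Substituting into the budget: x_1* = 4 + 1/3·(M − 4·p_1 − 3·p_2)/p_1, and x_2* = 3 + 2/3·(…)/p_2.
Discretionary income = 144 − 4·14 − 3·13.2 = 48.4; x_1* = 4 + 1/3·48.4/14 = 5.1524; x_2* = 3 + 2/3·48.4/13.2 = 5.4444.

x_1* = 5.1524, x_2* = 5.4444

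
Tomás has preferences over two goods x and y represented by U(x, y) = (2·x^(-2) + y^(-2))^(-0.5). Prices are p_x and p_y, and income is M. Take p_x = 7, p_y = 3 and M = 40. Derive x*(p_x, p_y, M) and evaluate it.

x* = 3.9377

MU_x ∝ 2·x^(-3), MU_y ∝ y^(-3), so MRS = 2·(y/x)^(3) = p_x/p_y.
Hence y/x = ((1/2)·p_x/p_y)^(1/(3)), i.e. raised to the 1/3 power.
With the ratio pinned down, the budget gives x* = M/(p_x + p_y·(y/x)) and y* = (y/x)·x*.
Numerically y/x = 1.052727, so x* = 40/(7 + 3·1.052727) = 3.9377.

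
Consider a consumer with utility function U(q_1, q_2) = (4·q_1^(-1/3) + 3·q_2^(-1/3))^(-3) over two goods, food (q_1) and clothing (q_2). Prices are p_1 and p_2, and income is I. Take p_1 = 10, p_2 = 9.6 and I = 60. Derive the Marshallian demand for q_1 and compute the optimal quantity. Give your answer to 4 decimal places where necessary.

From the CES first-order condition, (4/3)·(q_2/q_1)^(4/3) = p_1/p_2.
Hence q_2/q_1 = ((3/4)·p_1/p_2)^(1/(4/3)), i.e. raised to the 0.75 power.
Substitute q_2 = (q_2/q_1)·q_1 into the budget: q_1* = I/(p_1 + p_2·(q_2/q_1)).
Numerically q_2/q_1 = 0.830984, so q_1* = 60/(10 + 9.6·0.830984) = 3.3375.

q_1* = 3.3375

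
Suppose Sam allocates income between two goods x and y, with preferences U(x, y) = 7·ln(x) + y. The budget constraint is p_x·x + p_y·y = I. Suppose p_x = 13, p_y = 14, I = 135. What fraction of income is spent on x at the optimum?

share on x = 0.7259

Set MRS = p_x/p_y: (7/x)/1 = p_x/p_y.
So x*(p_x,p_y) = 7·p_y/p_x, independent of income; and y* = (I − 7·p_y)/p_y.
At the given prices: x* = 7·14/13 = 7.5385, and y* = 2.6429.
Expenditure on x: 13·7.5385 = 98; share = 0.7259.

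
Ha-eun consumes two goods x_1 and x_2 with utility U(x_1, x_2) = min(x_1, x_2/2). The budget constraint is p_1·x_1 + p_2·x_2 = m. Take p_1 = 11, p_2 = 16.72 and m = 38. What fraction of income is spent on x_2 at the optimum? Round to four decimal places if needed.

share on x_2 = 0.7525

With perfect complements, no substitution: consume in ratio x_1:x_2 = 1:2.
Budget: p_1·x_1 + p_2·2·x_1 = m, so (p_1 + 2·p_2)·x_1 = m.
Demand: x_1*(p_1,p_2,m) = m/(p_1 + 2·p_2), x_2* = 2·m/(p_1 + 2·p_2).
Here 11 + 2·16.72 = 44.44, giving x_1* = 0.8551 and x_2* = 1.7102.
Expenditure on x_2: 16.72·1.7102 = 28.5941; share = 0.7525.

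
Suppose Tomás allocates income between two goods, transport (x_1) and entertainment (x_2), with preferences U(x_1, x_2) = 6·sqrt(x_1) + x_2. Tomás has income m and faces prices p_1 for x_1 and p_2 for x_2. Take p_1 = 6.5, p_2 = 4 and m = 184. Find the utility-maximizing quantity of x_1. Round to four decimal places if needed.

Set MRS = p_1/p_2: 3·x_1^(−1/2) = p_1/p_2.
Solve: √x_1 = 3·p_2/p_1, so x_1*(p_1,p_2) = (3·p_2/p_1)², and x_2* = (m − p_1·x_1*)/p_2.
Plugging in: x_1* = (3·4/6.5)² = 3.4083.

x_1* = 3.4083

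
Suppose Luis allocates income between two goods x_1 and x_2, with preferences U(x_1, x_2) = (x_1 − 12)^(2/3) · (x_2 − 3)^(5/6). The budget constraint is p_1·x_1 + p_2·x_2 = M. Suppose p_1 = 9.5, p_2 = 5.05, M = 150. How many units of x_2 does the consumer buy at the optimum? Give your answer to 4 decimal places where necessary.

x_2* = 5.2937

This is Cobb-Douglas in (x_1−12, x_2−3): tangency gives 2/3·p_2·(x_2−3) = 5/6·p_1·(x_1−12).
Substituting into the budget: x_1* = 12 + 4/9·(M − 12·p_1 − 3·p_2)/p_1, and x_2* = 3 + 5/9·(…)/p_2.
Discretionary income = 150 − 12·9.5 − 3·5.05 = 20.85; x_2* = 3 + 5/9·20.85/5.05 = 5.2937.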